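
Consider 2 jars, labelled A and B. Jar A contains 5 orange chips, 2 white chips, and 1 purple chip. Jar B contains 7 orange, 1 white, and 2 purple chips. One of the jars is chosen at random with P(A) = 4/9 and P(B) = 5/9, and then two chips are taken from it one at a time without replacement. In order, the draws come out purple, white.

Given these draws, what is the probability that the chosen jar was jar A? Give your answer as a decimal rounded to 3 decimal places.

0.563

Under each hypothesis, the probability of the observed sequence is: P(data | jar A) = (1/8)(2/7) = 1/28; P(data | jar B) = (2/10)(1/9) = 1/45.
Weighting by the prior gives 4/9 · 1/28 = 1/63, 5/9 · 1/45 = 1/81; summing to 16/567.
Hence P(jar A | data) = (1/63) / (16/567) = 9/16.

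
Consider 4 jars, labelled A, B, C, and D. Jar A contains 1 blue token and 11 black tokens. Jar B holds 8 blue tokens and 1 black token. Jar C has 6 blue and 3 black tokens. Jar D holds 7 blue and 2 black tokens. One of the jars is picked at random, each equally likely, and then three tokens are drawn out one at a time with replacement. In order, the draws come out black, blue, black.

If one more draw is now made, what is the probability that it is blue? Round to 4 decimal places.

0.4902

Compute the likelihood of the observed sequence for each case: P(data | jar A) = (11/12)(1/12)(11/12) = 0.070023; P(data | jar B) = (1/9)(8/9)(1/9) = 0.010974; P(data | jar C) = (3/9)(6/9)(3/9) = 0.074074; P(data | jar D) = (2/9)(7/9)(2/9) = 0.038409.
Multiplying each by its prior: 1/4 · 0.070023 = 0.017506, 1/4 · 0.010974 = 0.0027435, 1/4 · 0.074074 = 0.018519, 1/4 · 0.038409 = 0.0096022; summing to 0.04837.
The posterior is then P(jar A | data) = 0.36191, P(jar B | data) = 0.056719, P(jar C | data) = 0.38285, P(jar D | data) = 0.19852.
The predictive probability is P(blue next | data) = (1/12)(0.36191) + (8/9)(0.056719) + (2/3)(0.38285) + (7/9)(0.19852) = 0.49021.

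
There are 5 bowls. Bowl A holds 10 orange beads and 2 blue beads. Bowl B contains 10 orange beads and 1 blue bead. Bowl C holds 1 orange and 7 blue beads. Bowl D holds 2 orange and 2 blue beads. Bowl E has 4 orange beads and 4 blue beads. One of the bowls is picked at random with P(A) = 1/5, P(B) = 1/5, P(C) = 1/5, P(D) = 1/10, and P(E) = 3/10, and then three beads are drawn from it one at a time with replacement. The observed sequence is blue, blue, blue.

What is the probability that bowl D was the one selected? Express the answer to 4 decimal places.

Under each hypothesis, the probability of the observed sequence is: P(data | bowl A) = (2/12)(2/12)(2/12) = 0.0046296; P(data | bowl B) = (1/11)(1/11)(1/11) = 0.00075131; P(data | bowl C) = (7/8)(7/8)(7/8) = 0.66992; P(data | bowl D) = (2/4)(2/4)(2/4) = 0.125; P(data | bowl E) = (4/8)(4/8)(4/8) = 0.125.
Weighting by the prior gives 1/5 · 0.0046296 = 0.00092593, 1/5 · 0.00075131 = 0.00015026, 1/5 · 0.66992 = 0.13398, 1/10 · 0.125 = 0.0125, 3/10 · 0.125 = 0.0375; summing to 0.18506.
Therefore the posterior P(bowl D | data) = (0.0125) / (0.18506) = 0.067545.

0.0675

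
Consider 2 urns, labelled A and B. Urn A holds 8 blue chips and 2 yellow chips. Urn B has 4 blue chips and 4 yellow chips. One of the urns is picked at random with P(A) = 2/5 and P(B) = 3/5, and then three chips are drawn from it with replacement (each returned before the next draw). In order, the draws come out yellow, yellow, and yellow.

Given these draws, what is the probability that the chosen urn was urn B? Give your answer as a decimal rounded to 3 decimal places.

0.959

Compute the likelihood of the observed sequence for each case: P(data | urn A) = (2/10)(2/10)(2/10) = 0.008; P(data | urn B) = (4/8)(4/8)(4/8) = 0.125.
Weighting by the prior gives 2/5 · 0.008 = 0.0032, 3/5 · 0.125 = 0.075; these sum to 0.0782.
By Bayes' rule, P(urn B | data) = (0.075) / (0.0782) = 0.95908.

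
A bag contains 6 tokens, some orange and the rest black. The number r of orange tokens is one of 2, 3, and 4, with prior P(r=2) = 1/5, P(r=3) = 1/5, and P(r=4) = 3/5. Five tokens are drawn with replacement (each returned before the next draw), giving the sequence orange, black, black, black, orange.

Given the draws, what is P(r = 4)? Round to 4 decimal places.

The likelihood of the observed sequence under each hypothesis: P(data | r = 2) = (2/6)(4/6)(4/6)(4/6)(2/6) = 0.032922; P(data | r = 3) = (3/6)(3/6)(3/6)(3/6)(3/6) = 0.03125; P(data | r = 4) = (4/6)(2/6)(2/6)(2/6)(4/6) = 0.016461.
The prior-weighted likelihoods are 1/5 · 0.032922 = 0.0065844, 1/5 · 0.03125 = 0.00625, 3/5 · 0.016461 = 0.0098765; with total 0.022711.
Therefore the posterior P(r = 4 | data) = (0.0098765) / (0.022711) = 0.43488.

0.4349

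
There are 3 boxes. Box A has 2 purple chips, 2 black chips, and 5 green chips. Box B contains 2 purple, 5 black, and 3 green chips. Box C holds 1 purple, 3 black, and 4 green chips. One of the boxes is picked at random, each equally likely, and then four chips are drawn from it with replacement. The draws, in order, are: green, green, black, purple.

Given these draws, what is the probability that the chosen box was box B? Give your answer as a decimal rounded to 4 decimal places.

0.2503

The likelihood of the observed sequence under each hypothesis: P(data | box A) = (5/9)(5/9)(2/9)(2/9) = 0.015242; P(data | box B) = (3/10)(3/10)(5/10)(2/10) = 0.009; P(data | box C) = (4/8)(4/8)(3/8)(1/8) = 0.011719.
Multiplying each by its prior: 1/3 · 0.015242 = 0.0050805, 1/3 · 0.009 = 0.003, 1/3 · 0.011719 = 0.0039062; summing to 0.011987.
By Bayes' rule, P(box B | data) = (0.003) / (0.011987) = 0.25028.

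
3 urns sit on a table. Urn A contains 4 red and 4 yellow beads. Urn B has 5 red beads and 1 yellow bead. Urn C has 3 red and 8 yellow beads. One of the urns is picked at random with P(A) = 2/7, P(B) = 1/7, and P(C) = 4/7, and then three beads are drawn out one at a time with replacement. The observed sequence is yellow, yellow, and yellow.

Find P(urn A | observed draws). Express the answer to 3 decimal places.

Compute the likelihood of the observed sequence for each case: P(data | urn A) = (4/8)(4/8)(4/8) = 0.125; P(data | urn B) = (1/6)(1/6)(1/6) = 0.0046296; P(data | urn C) = (8/11)(8/11)(8/11) = 0.38467.
Multiplying each by its prior: 2/7 · 0.125 = 0.035714, 1/7 · 0.0046296 = 0.00066138, 4/7 · 0.38467 = 0.21981; with total 0.25619.
So P(urn A | data) = (0.035714) / (0.25619) = 0.13941.

0.139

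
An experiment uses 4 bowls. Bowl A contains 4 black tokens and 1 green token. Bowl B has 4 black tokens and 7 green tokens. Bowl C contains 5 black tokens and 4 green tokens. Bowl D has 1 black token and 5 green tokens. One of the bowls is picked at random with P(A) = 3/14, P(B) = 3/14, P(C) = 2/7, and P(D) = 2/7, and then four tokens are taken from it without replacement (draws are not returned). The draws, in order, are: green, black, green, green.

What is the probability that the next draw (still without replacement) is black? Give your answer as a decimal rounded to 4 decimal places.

Compute the likelihood of the observed sequence for each case: P(data | bowl A) = (1/5)(4/4)(0/3) = 0; P(data | bowl B) = (7/11)(4/10)(6/9)(5/8) = 0.10606; P(data | bowl C) = (4/9)(5/8)(3/7)(2/6) = 0.039683; P(data | bowl D) = (5/6)(1/5)(4/4)(3/3) = 0.16667.
Multiplying each by its prior: 3/14 · 0 = 0, 3/14 · 0.10606 = 0.022727, 2/7 · 0.039683 = 0.011338, 2/7 · 0.16667 = 0.047619; summing to 0.081684.
Normalising, the posterior is P(bowl A | data) = 0, P(bowl B | data) = 0.27823, P(bowl C | data) = 0.1388, P(bowl D | data) = 0.58297.
So P(black next | data) = Σ P(black next | H) P(H | data) = (3/7)(0.27823) + (4/5)(0.1388) + (0)(0.58297) = 0.23028.

0.2303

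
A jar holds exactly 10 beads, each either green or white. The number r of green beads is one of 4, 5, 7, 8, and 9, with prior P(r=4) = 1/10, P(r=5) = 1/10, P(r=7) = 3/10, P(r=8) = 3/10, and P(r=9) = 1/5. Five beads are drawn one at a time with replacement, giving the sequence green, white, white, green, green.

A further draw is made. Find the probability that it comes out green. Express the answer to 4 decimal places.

0.6816

Under each hypothesis, the probability of the observed sequence is: P(data | r = 4) = (4/10)(6/10)(6/10)(4/10)(4/10) = 0.02304; P(data | r = 5) = (5/10)(5/10)(5/10)(5/10)(5/10) = 0.03125; P(data | r = 7) = (7/10)(3/10)(3/10)(7/10)(7/10) = 0.03087; P(data | r = 8) = (8/10)(2/10)(2/10)(8/10)(8/10) = 0.02048; P(data | r = 9) = (9/10)(1/10)(1/10)(9/10)(9/10) = 0.00729.
Multiplying each by its prior: 1/10 · 0.02304 = 0.002304, 1/10 · 0.03125 = 0.003125, 3/10 · 0.03087 = 0.009261, 3/10 · 0.02048 = 0.006144, 1/5 · 0.00729 = 0.001458; summing to 0.022292.
The posterior is then P(r = 4 | data) = 0.10336, P(r = 5 | data) = 0.14018, P(r = 7 | data) = 0.41544, P(r = 8 | data) = 0.27561, P(r = 9 | data) = 0.065405.
The predictive probability is P(green next | data) = (2/5)(0.10336) + (1/2)(0.14018) + (7/10)(0.41544) + (4/5)(0.27561) + (9/10)(0.065405) = 0.6816.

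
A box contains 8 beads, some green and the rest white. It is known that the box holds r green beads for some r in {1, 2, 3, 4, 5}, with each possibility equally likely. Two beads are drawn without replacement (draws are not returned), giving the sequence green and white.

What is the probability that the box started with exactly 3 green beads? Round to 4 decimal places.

For each hypothesis, P(data | H) works out to: P(data | r = 1) = (1/8)(7/7) = 1/8; P(data | r = 2) = (2/8)(6/7) = 3/14; P(data | r = 3) = (3/8)(5/7) = 15/56; P(data | r = 4) = (4/8)(4/7) = 2/7; P(data | r = 5) = (5/8)(3/7) = 15/56.
The prior-weighted likelihoods are 1/5 · 1/8 = 1/40, 1/5 · 3/14 = 3/70, 1/5 · 15/56 = 3/56, 1/5 · 2/7 = 2/35, 1/5 · 15/56 = 3/56; with total 13/56.
By Bayes' rule, P(r = 3 | data) = (3/56) / (13/56) = 3/13.

0.2308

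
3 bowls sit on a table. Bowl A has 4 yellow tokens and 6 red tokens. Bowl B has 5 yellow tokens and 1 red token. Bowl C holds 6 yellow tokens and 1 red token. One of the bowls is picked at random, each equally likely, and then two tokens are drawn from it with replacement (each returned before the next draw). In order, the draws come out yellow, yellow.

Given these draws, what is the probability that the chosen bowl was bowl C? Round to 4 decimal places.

0.4623

Under each hypothesis, the probability of the observed sequence is: P(data | bowl A) = (4/10)(4/10) = 0.16; P(data | bowl B) = (5/6)(5/6) = 0.69444; P(data | bowl C) = (6/7)(6/7) = 0.73469.
Weighting by the prior gives 1/3 · 0.16 = 0.053333, 1/3 · 0.69444 = 0.23148, 1/3 · 0.73469 = 0.2449; with total 0.52971.
By Bayes' rule, P(bowl C | data) = (0.2449) / (0.52971) = 0.46232.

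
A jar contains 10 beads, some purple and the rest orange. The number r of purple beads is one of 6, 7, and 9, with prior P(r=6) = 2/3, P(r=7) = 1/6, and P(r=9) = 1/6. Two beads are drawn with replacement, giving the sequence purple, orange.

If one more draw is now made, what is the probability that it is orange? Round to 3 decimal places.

0.362

Under each hypothesis, the probability of the observed sequence is: P(data | r = 6) = (6/10)(4/10) = 6/25; P(data | r = 7) = (7/10)(3/10) = 21/100; P(data | r = 9) = (9/10)(1/10) = 9/100.
Weighting by the prior gives 2/3 · 6/25 = 4/25, 1/6 · 21/100 = 7/200, 1/6 · 9/100 = 3/200; summing to 21/100.
Normalising, the posterior is P(r = 6 | data) = 16/21, P(r = 7 | data) = 1/6, P(r = 9 | data) = 1/14.
The predictive probability is P(orange next | data) = (2/5)(16/21) + (3/10)(1/6) + (1/10)(1/14) = 38/105.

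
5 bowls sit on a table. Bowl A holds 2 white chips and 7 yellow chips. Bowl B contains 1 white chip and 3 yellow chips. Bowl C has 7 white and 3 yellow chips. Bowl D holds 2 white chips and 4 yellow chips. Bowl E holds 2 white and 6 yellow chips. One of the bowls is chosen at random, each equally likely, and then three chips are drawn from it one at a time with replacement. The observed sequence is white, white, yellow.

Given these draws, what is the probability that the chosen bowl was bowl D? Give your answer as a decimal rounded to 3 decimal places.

Compute the likelihood of the observed sequence for each case: P(data | bowl A) = (2/9)(2/9)(7/9) = 0.038409; P(data | bowl B) = (1/4)(1/4)(3/4) = 0.046875; P(data | bowl C) = (7/10)(7/10)(3/10) = 0.147; P(data | bowl D) = (2/6)(2/6)(4/6) = 0.074074; P(data | bowl E) = (2/8)(2/8)(6/8) = 0.046875.
Weighting by the prior gives 1/5 · 0.038409 = 0.0076818, 1/5 · 0.046875 = 0.009375, 1/5 · 0.147 = 0.0294, 1/5 · 0.074074 = 0.014815, 1/5 · 0.046875 = 0.009375; these sum to 0.070647.
Therefore the posterior P(bowl D | data) = (0.014815) / (0.070647) = 0.2097.

0.210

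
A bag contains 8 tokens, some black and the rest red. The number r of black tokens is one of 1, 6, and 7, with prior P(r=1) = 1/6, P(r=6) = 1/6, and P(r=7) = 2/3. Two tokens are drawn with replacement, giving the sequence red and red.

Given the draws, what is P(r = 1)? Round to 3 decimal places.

0.860

For each hypothesis, P(data | H) works out to: P(data | r = 1) = (7/8)(7/8) = 49/64; P(data | r = 6) = (2/8)(2/8) = 1/16; P(data | r = 7) = (1/8)(1/8) = 1/64.
The prior-weighted likelihoods are 1/6 · 49/64 = 49/384, 1/6 · 1/16 = 1/96, 2/3 · 1/64 = 1/96; summing to 19/128.
So P(r = 1 | data) = (49/384) / (19/128) = 49/57.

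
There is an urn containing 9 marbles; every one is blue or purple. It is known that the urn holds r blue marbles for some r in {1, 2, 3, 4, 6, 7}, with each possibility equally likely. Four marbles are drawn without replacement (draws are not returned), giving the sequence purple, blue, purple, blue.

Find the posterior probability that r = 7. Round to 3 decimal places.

For each hypothesis, P(data | H) works out to: P(data | r = 1) = (8/9)(1/8)(7/7)(0/6) = 0; P(data | r = 2) = (7/9)(2/8)(6/7)(1/6) = 1/36; P(data | r = 3) = (6/9)(3/8)(5/7)(2/6) = 5/84; P(data | r = 4) = (5/9)(4/8)(4/7)(3/6) = 5/63; P(data | r = 6) = (3/9)(6/8)(2/7)(5/6) = 5/84; P(data | r = 7) = (2/9)(7/8)(1/7)(6/6) = 1/36.
Multiplying each by its prior: 1/6 · 0 = 0, 1/6 · 1/36 = 1/216, 1/6 · 5/84 = 5/504, 1/6 · 5/63 = 5/378, 1/6 · 5/84 = 5/504, 1/6 · 1/36 = 1/216; these sum to 8/189.
So P(r = 7 | data) = (1/216) / (8/189) = 7/64.

0.109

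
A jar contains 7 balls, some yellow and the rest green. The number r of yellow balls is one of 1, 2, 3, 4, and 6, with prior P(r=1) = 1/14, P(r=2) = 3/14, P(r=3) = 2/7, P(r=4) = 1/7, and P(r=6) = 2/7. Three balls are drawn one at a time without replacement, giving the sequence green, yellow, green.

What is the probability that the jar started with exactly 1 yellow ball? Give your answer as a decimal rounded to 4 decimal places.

For each hypothesis, P(data | H) works out to: P(data | r = 1) = (6/7)(1/6)(5/5) = 1/7; P(data | r = 2) = (5/7)(2/6)(4/5) = 4/21; P(data | r = 3) = (4/7)(3/6)(3/5) = 6/35; P(data | r = 4) = (3/7)(4/6)(2/5) = 4/35; P(data | r = 6) = (1/7)(6/6)(0/5) = 0.
The prior-weighted likelihoods are 1/14 · 1/7 = 1/98, 3/14 · 4/21 = 2/49, 2/7 · 6/35 = 12/245, 1/7 · 4/35 = 4/245, 2/7 · 0 = 0; these sum to 57/490.
So P(r = 1 | data) = (1/98) / (57/490) = 5/57.

0.0877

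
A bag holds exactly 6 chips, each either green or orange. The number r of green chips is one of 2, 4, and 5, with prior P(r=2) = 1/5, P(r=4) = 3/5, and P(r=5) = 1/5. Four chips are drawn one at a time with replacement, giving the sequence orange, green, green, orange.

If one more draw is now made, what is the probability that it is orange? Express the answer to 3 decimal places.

Under each hypothesis, the probability of the observed sequence is: P(data | r = 2) = (4/6)(2/6)(2/6)(4/6) = 0.049383; P(data | r = 4) = (2/6)(4/6)(4/6)(2/6) = 0.049383; P(data | r = 5) = (1/6)(5/6)(5/6)(1/6) = 0.01929.
The prior-weighted likelihoods are 1/5 · 0.049383 = 0.0098765, 3/5 · 0.049383 = 0.02963, 1/5 · 0.01929 = 0.003858; summing to 0.043364.
Dividing through by the total gives posterior P(r = 2 | data) = 0.22776, P(r = 4 | data) = 0.68327, P(r = 5 | data) = 0.088968.
The predictive probability is P(orange next | data) = (2/3)(0.22776) + (1/3)(0.68327) + (1/6)(0.088968) = 0.39442.

0.394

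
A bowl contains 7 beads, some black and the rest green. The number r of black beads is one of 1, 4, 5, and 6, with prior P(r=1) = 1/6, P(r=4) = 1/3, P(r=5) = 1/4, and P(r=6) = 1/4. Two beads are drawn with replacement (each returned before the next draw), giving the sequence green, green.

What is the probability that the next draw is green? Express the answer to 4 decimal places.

0.6585

The likelihood of the observed sequence under each hypothesis: P(data | r = 1) = (6/7)(6/7) = 36/49; P(data | r = 4) = (3/7)(3/7) = 9/49; P(data | r = 5) = (2/7)(2/7) = 4/49; P(data | r = 6) = (1/7)(1/7) = 1/49.
Multiplying each by its prior: 1/6 · 36/49 = 6/49, 1/3 · 9/49 = 3/49, 1/4 · 4/49 = 1/49, 1/4 · 1/49 = 1/196; with total 41/196.
Dividing through by the total gives posterior P(r = 1 | data) = 24/41, P(r = 4 | data) = 12/41, P(r = 5 | data) = 4/41, P(r = 6 | data) = 1/41.
Averaging over the posterior, P(green next | data) = (6/7)(24/41) + (3/7)(12/41) + (2/7)(4/41) + (1/7)(1/41) = 27/41.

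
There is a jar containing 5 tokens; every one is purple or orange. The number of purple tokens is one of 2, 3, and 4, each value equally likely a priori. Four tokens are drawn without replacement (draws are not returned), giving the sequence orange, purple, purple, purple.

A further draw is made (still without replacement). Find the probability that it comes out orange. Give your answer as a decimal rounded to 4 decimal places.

Compute the likelihood of the observed sequence for each case: P(data | r = 2) = (3/5)(2/4)(1/3)(0/2) = 0; P(data | r = 3) = (2/5)(3/4)(2/3)(1/2) = 1/10; P(data | r = 4) = (1/5)(4/4)(3/3)(2/2) = 1/5.
Multiplying each by its prior: 1/3 · 0 = 0, 1/3 · 1/10 = 1/30, 1/3 · 1/5 = 1/15; summing to 1/10.
Dividing through by the total gives posterior P(r = 2 | data) = 0, P(r = 3 | data) = 1/3, P(r = 4 | data) = 2/3.
The predictive probability is P(orange next | data) = (1)(1/3) + (0)(2/3) = 1/3.

0.3333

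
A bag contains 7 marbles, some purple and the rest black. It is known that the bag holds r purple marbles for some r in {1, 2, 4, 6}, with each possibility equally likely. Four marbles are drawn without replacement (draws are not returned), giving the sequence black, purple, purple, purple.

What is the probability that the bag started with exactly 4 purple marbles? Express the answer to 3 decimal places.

Compute the likelihood of the observed sequence for each case: P(data | r = 1) = (6/7)(1/6)(0/5) = 0; P(data | r = 2) = (5/7)(2/6)(1/5)(0/4) = 0; P(data | r = 4) = (3/7)(4/6)(3/5)(2/4) = 3/35; P(data | r = 6) = (1/7)(6/6)(5/5)(4/4) = 1/7.
Weighting by the prior gives 1/4 · 0 = 0, 1/4 · 0 = 0, 1/4 · 3/35 = 3/140, 1/4 · 1/7 = 1/28; summing to 2/35.
Therefore the posterior P(r = 4 | data) = (3/140) / (2/35) = 3/8.

0.375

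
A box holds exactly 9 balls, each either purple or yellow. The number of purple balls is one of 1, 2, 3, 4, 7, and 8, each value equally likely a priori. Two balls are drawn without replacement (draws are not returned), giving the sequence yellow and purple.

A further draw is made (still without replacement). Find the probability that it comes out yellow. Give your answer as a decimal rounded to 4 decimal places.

For each hypothesis, P(data | H) works out to: P(data | r = 1) = (8/9)(1/8) = 1/9; P(data | r = 2) = (7/9)(2/8) = 7/36; P(data | r = 3) = (6/9)(3/8) = 1/4; P(data | r = 4) = (5/9)(4/8) = 5/18; P(data | r = 7) = (2/9)(7/8) = 7/36; P(data | r = 8) = (1/9)(8/8) = 1/9.
The prior-weighted likelihoods are 1/6 · 1/9 = 1/54, 1/6 · 7/36 = 7/216, 1/6 · 1/4 = 1/24, 1/6 · 5/18 = 5/108, 1/6 · 7/36 = 7/216, 1/6 · 1/9 = 1/54; with total 41/216.
The posterior is then P(r = 1 | data) = 4/41, P(r = 2 | data) = 7/41, P(r = 3 | data) = 9/41, P(r = 4 | data) = 10/41, P(r = 7 | data) = 7/41, P(r = 8 | data) = 4/41.
So P(yellow next | data) = Σ P(yellow next | H) P(H | data) = (1)(4/41) + (6/7)(7/41) + (5/7)(9/41) + (4/7)(10/41) + (1/7)(7/41) + (0)(4/41) = 162/287.

0.5645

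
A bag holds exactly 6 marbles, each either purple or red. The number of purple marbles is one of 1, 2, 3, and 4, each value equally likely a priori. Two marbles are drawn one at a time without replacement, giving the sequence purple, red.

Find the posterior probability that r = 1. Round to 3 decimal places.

0.167

The likelihood of the observed sequence under each hypothesis: P(data | r = 1) = (1/6)(5/5) = 1/6; P(data | r = 2) = (2/6)(4/5) = 4/15; P(data | r = 3) = (3/6)(3/5) = 3/10; P(data | r = 4) = (4/6)(2/5) = 4/15.
Weighting by the prior gives 1/4 · 1/6 = 1/24, 1/4 · 4/15 = 1/15, 1/4 · 3/10 = 3/40, 1/4 · 4/15 = 1/15; these sum to 1/4.
So P(r = 1 | data) = (1/24) / (1/4) = 1/6.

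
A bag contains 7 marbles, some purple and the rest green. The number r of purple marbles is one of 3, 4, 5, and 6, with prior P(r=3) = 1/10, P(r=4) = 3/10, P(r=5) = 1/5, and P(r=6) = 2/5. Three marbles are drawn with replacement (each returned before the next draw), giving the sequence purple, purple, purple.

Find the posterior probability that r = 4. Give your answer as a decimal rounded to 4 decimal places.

For each hypothesis, P(data | H) works out to: P(data | r = 3) = (3/7)(3/7)(3/7) = 0.078717; P(data | r = 4) = (4/7)(4/7)(4/7) = 0.18659; P(data | r = 5) = (5/7)(5/7)(5/7) = 0.36443; P(data | r = 6) = (6/7)(6/7)(6/7) = 0.62974.
Weighting by the prior gives 1/10 · 0.078717 = 0.0078717, 3/10 · 0.18659 = 0.055977, 1/5 · 0.36443 = 0.072886, 2/5 · 0.62974 = 0.2519; with total 0.38863.
So P(r = 4 | data) = (0.055977) / (0.38863) = 0.14404.

0.1440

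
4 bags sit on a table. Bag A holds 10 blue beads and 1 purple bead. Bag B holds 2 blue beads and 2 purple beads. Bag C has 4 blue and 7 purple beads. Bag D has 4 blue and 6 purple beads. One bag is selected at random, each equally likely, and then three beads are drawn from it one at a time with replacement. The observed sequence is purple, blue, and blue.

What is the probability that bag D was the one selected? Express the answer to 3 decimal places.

For each hypothesis, P(data | H) works out to: P(data | bag A) = (1/11)(10/11)(10/11) = 0.075131; P(data | bag B) = (2/4)(2/4)(2/4) = 0.125; P(data | bag C) = (7/11)(4/11)(4/11) = 0.084147; P(data | bag D) = (6/10)(4/10)(4/10) = 0.096.
The prior-weighted likelihoods are 1/4 · 0.075131 = 0.018783, 1/4 · 0.125 = 0.03125, 1/4 · 0.084147 = 0.021037, 1/4 · 0.096 = 0.024; summing to 0.09507.
Hence P(bag D | data) = (0.024) / (0.09507) = 0.25245.

0.252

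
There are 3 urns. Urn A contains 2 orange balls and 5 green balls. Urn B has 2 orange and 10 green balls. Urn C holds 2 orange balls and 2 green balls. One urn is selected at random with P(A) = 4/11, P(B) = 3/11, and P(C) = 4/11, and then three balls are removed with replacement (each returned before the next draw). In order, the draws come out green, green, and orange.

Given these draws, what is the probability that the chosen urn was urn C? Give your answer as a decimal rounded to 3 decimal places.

0.350

The likelihood of the observed sequence under each hypothesis: P(data | urn A) = (5/7)(5/7)(2/7) = 0.14577; P(data | urn B) = (10/12)(10/12)(2/12) = 0.11574; P(data | urn C) = (2/4)(2/4)(2/4) = 0.125.
The prior-weighted likelihoods are 4/11 · 0.14577 = 0.053008, 3/11 · 0.11574 = 0.031566, 4/11 · 0.125 = 0.045455; summing to 0.13003.
So P(urn C | data) = (0.045455) / (0.13003) = 0.34957.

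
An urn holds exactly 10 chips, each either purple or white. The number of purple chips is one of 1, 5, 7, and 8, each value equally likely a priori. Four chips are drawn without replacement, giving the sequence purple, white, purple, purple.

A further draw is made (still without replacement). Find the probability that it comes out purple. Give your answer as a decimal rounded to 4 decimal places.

0.6742

For each hypothesis, P(data | H) works out to: P(data | r = 1) = (1/10)(9/9)(0/8) = 0; P(data | r = 5) = (5/10)(5/9)(4/8)(3/7) = 0.059524; P(data | r = 7) = (7/10)(3/9)(6/8)(5/7) = 0.125; P(data | r = 8) = (8/10)(2/9)(7/8)(6/7) = 0.13333.
The prior-weighted likelihoods are 1/4 · 0 = 0, 1/4 · 0.059524 = 0.014881, 1/4 · 0.125 = 0.03125, 1/4 · 0.13333 = 0.033333; these sum to 0.079464.
The posterior is then P(r = 1 | data) = 0, P(r = 5 | data) = 0.18727, P(r = 7 | data) = 0.39326, P(r = 8 | data) = 0.41948.
So P(purple next | data) = Σ P(purple next | H) P(H | data) = (1/3)(0.18727) + (2/3)(0.39326) + (5/6)(0.41948) = 0.67416.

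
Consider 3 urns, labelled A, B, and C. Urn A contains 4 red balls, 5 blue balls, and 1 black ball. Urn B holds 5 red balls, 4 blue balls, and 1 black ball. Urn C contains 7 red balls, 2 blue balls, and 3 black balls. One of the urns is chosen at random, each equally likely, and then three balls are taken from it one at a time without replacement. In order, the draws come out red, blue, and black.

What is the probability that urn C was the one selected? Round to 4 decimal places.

0.3642

For each hypothesis, P(data | H) works out to: P(data | urn A) = (4/10)(5/9)(1/8) = 0.027778; P(data | urn B) = (5/10)(4/9)(1/8) = 0.027778; P(data | urn C) = (7/12)(2/11)(3/10) = 0.031818.
The prior-weighted likelihoods are 1/3 · 0.027778 = 0.0092593, 1/3 · 0.027778 = 0.0092593, 1/3 · 0.031818 = 0.010606; summing to 0.029125.
Therefore the posterior P(urn C | data) = (0.010606) / (0.029125) = 0.36416.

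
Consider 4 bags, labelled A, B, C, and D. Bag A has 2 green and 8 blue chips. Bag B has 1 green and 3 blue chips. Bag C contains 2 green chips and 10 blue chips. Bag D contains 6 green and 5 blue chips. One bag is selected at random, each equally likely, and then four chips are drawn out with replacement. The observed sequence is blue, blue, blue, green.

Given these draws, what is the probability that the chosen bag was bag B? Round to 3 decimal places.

The likelihood of the observed sequence under each hypothesis: P(data | bag A) = (8/10)(8/10)(8/10)(2/10) = 0.1024; P(data | bag B) = (3/4)(3/4)(3/4)(1/4) = 0.10547; P(data | bag C) = (10/12)(10/12)(10/12)(2/12) = 0.096451; P(data | bag D) = (5/11)(5/11)(5/11)(6/11) = 0.051226.
Multiplying each by its prior: 1/4 · 0.1024 = 0.0256, 1/4 · 0.10547 = 0.026367, 1/4 · 0.096451 = 0.024113, 1/4 · 0.051226 = 0.012807; these sum to 0.088886.
So P(bag B | data) = (0.026367) / (0.088886) = 0.29664.

0.297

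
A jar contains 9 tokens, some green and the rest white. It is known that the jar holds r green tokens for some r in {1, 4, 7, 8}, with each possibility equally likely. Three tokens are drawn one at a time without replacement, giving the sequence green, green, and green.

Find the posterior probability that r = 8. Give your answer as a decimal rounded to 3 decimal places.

The likelihood of the observed sequence under each hypothesis: P(data | r = 1) = (1/9)(0/8) = 0; P(data | r = 4) = (4/9)(3/8)(2/7) = 1/21; P(data | r = 7) = (7/9)(6/8)(5/7) = 5/12; P(data | r = 8) = (8/9)(7/8)(6/7) = 2/3.
Weighting by the prior gives 1/4 · 0 = 0, 1/4 · 1/21 = 1/84, 1/4 · 5/12 = 5/48, 1/4 · 2/3 = 1/6; summing to 95/336.
So P(r = 8 | data) = (1/6) / (95/336) = 56/95.

0.589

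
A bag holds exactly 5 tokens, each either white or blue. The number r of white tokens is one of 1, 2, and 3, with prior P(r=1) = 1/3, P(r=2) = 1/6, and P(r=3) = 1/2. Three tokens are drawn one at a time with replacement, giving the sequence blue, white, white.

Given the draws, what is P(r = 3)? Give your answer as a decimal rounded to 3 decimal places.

Compute the likelihood of the observed sequence for each case: P(data | r = 1) = (4/5)(1/5)(1/5) = 4/125; P(data | r = 2) = (3/5)(2/5)(2/5) = 12/125; P(data | r = 3) = (2/5)(3/5)(3/5) = 18/125.
The prior-weighted likelihoods are 1/3 · 4/125 = 4/375, 1/6 · 12/125 = 2/125, 1/2 · 18/125 = 9/125; summing to 37/375.
Hence P(r = 3 | data) = (9/125) / (37/375) = 27/37.

0.730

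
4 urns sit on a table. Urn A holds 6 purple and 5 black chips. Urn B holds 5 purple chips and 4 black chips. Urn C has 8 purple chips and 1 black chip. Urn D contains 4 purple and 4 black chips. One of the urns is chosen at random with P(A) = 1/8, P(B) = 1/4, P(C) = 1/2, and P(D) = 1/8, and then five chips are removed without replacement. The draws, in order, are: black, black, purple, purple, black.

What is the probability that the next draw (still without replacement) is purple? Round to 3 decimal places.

The likelihood of the observed sequence under each hypothesis: P(data | urn A) = (5/11)(4/10)(6/9)(5/8)(3/7) = 0.032468; P(data | urn B) = (4/9)(3/8)(5/7)(4/6)(2/5) = 0.031746; P(data | urn C) = (1/9)(0/8) = 0; P(data | urn D) = (4/8)(3/7)(4/6)(3/5)(2/4) = 0.042857.
Multiplying each by its prior: 1/8 · 0.032468 = 0.0040584, 1/4 · 0.031746 = 0.0079365, 1/2 · 0 = 0, 1/8 · 0.042857 = 0.0053571; these sum to 0.017352.
Dividing through by the total gives posterior P(urn A | data) = 0.23389, P(urn B | data) = 0.45738, P(urn C | data) = 0, P(urn D | data) = 0.30873.
Averaging over the posterior, P(purple next | data) = (2/3)(0.23389) + (3/4)(0.45738) + (2/3)(0.30873) = 0.70478.

0.705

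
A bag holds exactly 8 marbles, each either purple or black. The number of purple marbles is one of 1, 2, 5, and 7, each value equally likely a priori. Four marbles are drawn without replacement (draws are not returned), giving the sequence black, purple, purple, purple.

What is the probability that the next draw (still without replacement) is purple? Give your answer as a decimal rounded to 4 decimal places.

0.7692

Compute the likelihood of the observed sequence for each case: P(data | r = 1) = (7/8)(1/7)(0/6) = 0; P(data | r = 2) = (6/8)(2/7)(1/6)(0/5) = 0; P(data | r = 5) = (3/8)(5/7)(4/6)(3/5) = 3/28; P(data | r = 7) = (1/8)(7/7)(6/6)(5/5) = 1/8.
Weighting by the prior gives 1/4 · 0 = 0, 1/4 · 0 = 0, 1/4 · 3/28 = 3/112, 1/4 · 1/8 = 1/32; these sum to 13/224.
The posterior is then P(r = 1 | data) = 0, P(r = 2 | data) = 0, P(r = 5 | data) = 6/13, P(r = 7 | data) = 7/13.
The predictive probability is P(purple next | data) = (1/2)(6/13) + (1)(7/13) = 10/13.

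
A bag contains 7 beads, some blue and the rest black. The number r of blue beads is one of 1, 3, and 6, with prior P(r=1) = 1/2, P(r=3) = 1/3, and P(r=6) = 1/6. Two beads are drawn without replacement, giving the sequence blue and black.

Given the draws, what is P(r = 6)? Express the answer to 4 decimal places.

Under each hypothesis, the probability of the observed sequence is: P(data | r = 1) = (1/7)(6/6) = 1/7; P(data | r = 3) = (3/7)(4/6) = 2/7; P(data | r = 6) = (6/7)(1/6) = 1/7.
Multiplying each by its prior: 1/2 · 1/7 = 1/14, 1/3 · 2/7 = 2/21, 1/6 · 1/7 = 1/42; summing to 4/21.
Hence P(r = 6 | data) = (1/42) / (4/21) = 1/8.

0.1250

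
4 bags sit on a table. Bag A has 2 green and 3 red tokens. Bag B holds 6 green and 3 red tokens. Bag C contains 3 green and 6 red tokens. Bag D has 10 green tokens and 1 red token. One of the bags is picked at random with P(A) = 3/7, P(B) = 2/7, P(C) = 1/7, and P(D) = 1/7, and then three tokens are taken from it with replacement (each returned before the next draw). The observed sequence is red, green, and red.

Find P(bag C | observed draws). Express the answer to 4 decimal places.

0.2013

For each hypothesis, P(data | H) works out to: P(data | bag A) = (3/5)(2/5)(3/5) = 0.144; P(data | bag B) = (3/9)(6/9)(3/9) = 0.074074; P(data | bag C) = (6/9)(3/9)(6/9) = 0.14815; P(data | bag D) = (1/11)(10/11)(1/11) = 0.0075131.
Weighting by the prior gives 3/7 · 0.144 = 0.061714, 2/7 · 0.074074 = 0.021164, 1/7 · 0.14815 = 0.021164, 1/7 · 0.0075131 = 0.0010733; these sum to 0.10512.
Hence P(bag C | data) = (0.021164) / (0.10512) = 0.20134.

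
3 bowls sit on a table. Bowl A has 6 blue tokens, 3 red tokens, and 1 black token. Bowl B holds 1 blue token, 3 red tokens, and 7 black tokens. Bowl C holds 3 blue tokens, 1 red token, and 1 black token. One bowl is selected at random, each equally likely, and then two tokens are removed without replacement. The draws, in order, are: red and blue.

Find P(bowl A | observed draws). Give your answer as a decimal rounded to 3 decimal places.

Under each hypothesis, the probability of the observed sequence is: P(data | bowl A) = (3/10)(6/9) = 1/5; P(data | bowl B) = (3/11)(1/10) = 3/110; P(data | bowl C) = (1/5)(3/4) = 3/20.
Weighting by the prior gives 1/3 · 1/5 = 1/15, 1/3 · 3/110 = 1/110, 1/3 · 3/20 = 1/20; with total 83/660.
Hence P(bowl A | data) = (1/15) / (83/660) = 44/83.

0.530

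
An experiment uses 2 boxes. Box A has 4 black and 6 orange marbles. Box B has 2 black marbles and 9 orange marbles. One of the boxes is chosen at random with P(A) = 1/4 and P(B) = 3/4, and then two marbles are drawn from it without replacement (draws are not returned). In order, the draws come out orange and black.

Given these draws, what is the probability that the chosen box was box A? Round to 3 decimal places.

0.352

Compute the likelihood of the observed sequence for each case: P(data | box A) = (6/10)(4/9) = 4/15; P(data | box B) = (9/11)(2/10) = 9/55.
The prior-weighted likelihoods are 1/4 · 4/15 = 1/15, 3/4 · 9/55 = 27/220; these sum to 25/132.
Therefore the posterior P(box A | data) = (1/15) / (25/132) = 44/125.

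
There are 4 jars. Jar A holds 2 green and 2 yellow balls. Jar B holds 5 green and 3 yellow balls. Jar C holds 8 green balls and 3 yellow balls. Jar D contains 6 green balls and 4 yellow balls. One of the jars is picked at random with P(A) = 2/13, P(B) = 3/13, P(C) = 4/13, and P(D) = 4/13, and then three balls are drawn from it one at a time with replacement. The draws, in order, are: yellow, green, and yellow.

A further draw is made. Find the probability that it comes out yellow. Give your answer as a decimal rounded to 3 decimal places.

0.392

For each hypothesis, P(data | H) works out to: P(data | jar A) = (2/4)(2/4)(2/4) = 0.125; P(data | jar B) = (3/8)(5/8)(3/8) = 0.087891; P(data | jar C) = (3/11)(8/11)(3/11) = 0.054095; P(data | jar D) = (4/10)(6/10)(4/10) = 0.096.
The prior-weighted likelihoods are 2/13 · 0.125 = 0.019231, 3/13 · 0.087891 = 0.020282, 4/13 · 0.054095 = 0.016645, 4/13 · 0.096 = 0.029538; summing to 0.085696.
The posterior is then P(jar A | data) = 0.22441, P(jar B | data) = 0.23668, P(jar C | data) = 0.19423, P(jar D | data) = 0.34469.
The predictive probability is P(yellow next | data) = (1/2)(0.22441) + (3/8)(0.23668) + (3/11)(0.19423) + (2/5)(0.34469) = 0.3918.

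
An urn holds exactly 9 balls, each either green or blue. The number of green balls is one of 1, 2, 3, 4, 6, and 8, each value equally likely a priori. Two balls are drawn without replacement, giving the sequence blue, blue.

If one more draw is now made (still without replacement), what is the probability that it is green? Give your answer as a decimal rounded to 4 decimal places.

Under each hypothesis, the probability of the observed sequence is: P(data | r = 1) = (8/9)(7/8) = 7/9; P(data | r = 2) = (7/9)(6/8) = 7/12; P(data | r = 3) = (6/9)(5/8) = 5/12; P(data | r = 4) = (5/9)(4/8) = 5/18; P(data | r = 6) = (3/9)(2/8) = 1/12; P(data | r = 8) = (1/9)(0/8) = 0.
The prior-weighted likelihoods are 1/6 · 7/9 = 7/54, 1/6 · 7/12 = 7/72, 1/6 · 5/12 = 5/72, 1/6 · 5/18 = 5/108, 1/6 · 1/12 = 1/72, 1/6 · 0 = 0; summing to 77/216.
The posterior is then P(r = 1 | data) = 4/11, P(r = 2 | data) = 3/11, P(r = 3 | data) = 15/77, P(r = 4 | data) = 10/77, P(r = 6 | data) = 3/77, P(r = 8 | data) = 0.
The predictive probability is P(green next | data) = (1/7)(4/11) + (2/7)(3/11) + (3/7)(15/77) + (4/7)(10/77) + (6/7)(3/77) = 173/539.

0.3210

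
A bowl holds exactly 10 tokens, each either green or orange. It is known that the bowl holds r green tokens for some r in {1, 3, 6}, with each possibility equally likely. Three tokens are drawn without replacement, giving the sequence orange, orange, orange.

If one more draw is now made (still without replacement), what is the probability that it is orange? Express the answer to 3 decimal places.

0.753

For each hypothesis, P(data | H) works out to: P(data | r = 1) = (9/10)(8/9)(7/8) = 7/10; P(data | r = 3) = (7/10)(6/9)(5/8) = 7/24; P(data | r = 6) = (4/10)(3/9)(2/8) = 1/30.
The prior-weighted likelihoods are 1/3 · 7/10 = 7/30, 1/3 · 7/24 = 7/72, 1/3 · 1/30 = 1/90; summing to 41/120.
Normalising, the posterior is P(r = 1 | data) = 28/41, P(r = 3 | data) = 35/123, P(r = 6 | data) = 4/123.
So P(orange next | data) = Σ P(orange next | H) P(H | data) = (6/7)(28/41) + (4/7)(35/123) + (1/7)(4/123) = 216/287.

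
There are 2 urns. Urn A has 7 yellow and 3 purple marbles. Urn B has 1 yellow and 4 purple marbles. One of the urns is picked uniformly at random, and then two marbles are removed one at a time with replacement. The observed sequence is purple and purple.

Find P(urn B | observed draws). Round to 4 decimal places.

For each hypothesis, P(data | H) works out to: P(data | urn A) = (3/10)(3/10) = 9/100; P(data | urn B) = (4/5)(4/5) = 16/25.
Weighting by the prior gives 1/2 · 9/100 = 9/200, 1/2 · 16/25 = 8/25; summing to 73/200.
So P(urn B | data) = (8/25) / (73/200) = 64/73.

0.8767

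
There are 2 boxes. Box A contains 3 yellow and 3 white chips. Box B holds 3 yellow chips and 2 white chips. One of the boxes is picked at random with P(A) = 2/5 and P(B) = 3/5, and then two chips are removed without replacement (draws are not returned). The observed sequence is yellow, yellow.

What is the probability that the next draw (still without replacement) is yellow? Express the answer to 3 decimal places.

0.308

Under each hypothesis, the probability of the observed sequence is: P(data | box A) = (3/6)(2/5) = 1/5; P(data | box B) = (3/5)(2/4) = 3/10.
Weighting by the prior gives 2/5 · 1/5 = 2/25, 3/5 · 3/10 = 9/50; summing to 13/50.
Dividing through by the total gives posterior P(box A | data) = 4/13, P(box B | data) = 9/13.
The predictive probability is P(yellow next | data) = (1/4)(4/13) + (1/3)(9/13) = 4/13.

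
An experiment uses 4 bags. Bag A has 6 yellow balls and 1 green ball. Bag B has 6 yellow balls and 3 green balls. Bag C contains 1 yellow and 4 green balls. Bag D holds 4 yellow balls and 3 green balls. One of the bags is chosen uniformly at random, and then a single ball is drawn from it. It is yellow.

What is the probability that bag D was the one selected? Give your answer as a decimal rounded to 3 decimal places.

Compute the likelihood of this draw for each case: P(data | bag A) = (6/7) = 6/7; P(data | bag B) = (6/9) = 2/3; P(data | bag C) = (1/5) = 1/5; P(data | bag D) = (4/7) = 4/7.
The prior-weighted likelihoods are 1/4 · 6/7 = 3/14, 1/4 · 2/3 = 1/6, 1/4 · 1/5 = 1/20, 1/4 · 4/7 = 1/7; summing to 241/420.
Hence P(bag D | data) = (1/7) / (241/420) = 60/241.

0.249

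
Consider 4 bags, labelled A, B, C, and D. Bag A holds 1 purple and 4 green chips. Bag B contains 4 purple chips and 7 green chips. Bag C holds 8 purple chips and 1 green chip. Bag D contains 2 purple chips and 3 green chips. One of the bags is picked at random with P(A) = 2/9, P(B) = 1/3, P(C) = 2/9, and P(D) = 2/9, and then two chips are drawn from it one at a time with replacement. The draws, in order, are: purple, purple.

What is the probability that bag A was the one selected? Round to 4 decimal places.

Under each hypothesis, the probability of the observed sequence is: P(data | bag A) = (1/5)(1/5) = 0.04; P(data | bag B) = (4/11)(4/11) = 0.13223; P(data | bag C) = (8/9)(8/9) = 0.79012; P(data | bag D) = (2/5)(2/5) = 0.16.
Weighting by the prior gives 2/9 · 0.04 = 0.0088889, 1/3 · 0.13223 = 0.044077, 2/9 · 0.79012 = 0.17558, 2/9 · 0.16 = 0.035556; these sum to 0.2641.
Hence P(bag A | data) = (0.0088889) / (0.2641) = 0.033657.

0.0337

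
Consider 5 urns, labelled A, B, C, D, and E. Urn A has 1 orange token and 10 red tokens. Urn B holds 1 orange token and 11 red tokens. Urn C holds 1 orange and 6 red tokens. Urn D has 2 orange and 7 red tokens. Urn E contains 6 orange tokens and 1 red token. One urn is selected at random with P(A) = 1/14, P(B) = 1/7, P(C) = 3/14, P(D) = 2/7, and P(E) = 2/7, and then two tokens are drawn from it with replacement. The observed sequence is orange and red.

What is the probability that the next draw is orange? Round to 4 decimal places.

For each hypothesis, P(data | H) works out to: P(data | urn A) = (1/11)(10/11) = 0.082645; P(data | urn B) = (1/12)(11/12) = 0.076389; P(data | urn C) = (1/7)(6/7) = 0.12245; P(data | urn D) = (2/9)(7/9) = 0.17284; P(data | urn E) = (6/7)(1/7) = 0.12245.
The prior-weighted likelihoods are 1/14 · 0.082645 = 0.0059032, 1/7 · 0.076389 = 0.010913, 3/14 · 0.12245 = 0.026239, 2/7 · 0.17284 = 0.049383, 2/7 · 0.12245 = 0.034985; with total 0.12742.
The posterior is then P(urn A | data) = 0.046327, P(urn B | data) = 0.085641, P(urn C | data) = 0.20592, P(urn D | data) = 0.38755, P(urn E | data) = 0.27456.
So P(orange next | data) = Σ P(orange next | H) P(H | data) = (1/11)(0.046327) + (1/12)(0.085641) + (1/7)(0.20592) + (2/9)(0.38755) + (6/7)(0.27456) = 0.36223.

0.3622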